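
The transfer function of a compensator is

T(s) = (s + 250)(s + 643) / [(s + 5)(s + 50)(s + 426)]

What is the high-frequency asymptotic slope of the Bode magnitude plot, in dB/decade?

Each pole contributes −20 dB/decade at high frequency; each zero contributes +20 dB/decade.
Net: 2 zero(s) − 3 pole(s) → -20 dB/decade.

-20 dB/decade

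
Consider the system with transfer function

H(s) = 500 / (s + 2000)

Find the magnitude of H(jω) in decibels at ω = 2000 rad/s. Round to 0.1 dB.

-15.1 dB

At s = jω = j2000:
pole (s+2000): 2000 + j2000 → |·| = √(2000²+2000²) = √8000000 ≈ 2828.4, ∠ = arctan(2000/2000) ≈ 45.00°
|H| = 500 / 2828.4 ≈ 0.17678
Gain = 20 log₁₀(0.17678) ≈ -15.05 dB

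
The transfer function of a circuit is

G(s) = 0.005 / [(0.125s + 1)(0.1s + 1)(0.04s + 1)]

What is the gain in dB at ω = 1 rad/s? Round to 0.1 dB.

-46.1 dB

At ω = 1 rad/s:
pole (1 + j1·0.125) = 1 + j0.125 → |·| ≈ 1.0078, ∠ ≈ 7.13°
pole (1 + j1·0.1) = 1 + j0.1 → |·| ≈ 1.005, ∠ ≈ 5.71°
pole (1 + j1·0.04) = 1 + j0.04 → |·| ≈ 1.0008, ∠ ≈ 2.29°
|G| = 0.005 · 1 / (1.0078 · 1.005 · 1.0008) ≈ 0.0049327
Gain = 20 log₁₀(0.0049327) ≈ -46.14 dB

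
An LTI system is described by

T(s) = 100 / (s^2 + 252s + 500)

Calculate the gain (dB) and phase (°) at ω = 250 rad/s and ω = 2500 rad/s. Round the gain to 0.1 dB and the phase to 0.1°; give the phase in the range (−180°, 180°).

Substitute s = j250:
Numerator: 100 = 100 + j0
Denominator: (j250)^2 + 252(j250) + 500 = -62000 + j63000
|N| = √(100² + 0²) ≈ 100, ∠N ≈ 0.00°
|D| = √(62000² + 63000²) ≈ 88391, ∠D ≈ 134.54°
|T| = 100 / 88391 ≈ 0.0011313
Gain = 20 log₁₀(0.0011313) ≈ -58.93 dB
∠T = 0.00° − 134.54° = -134.54°

Substitute s = j2500:
Numerator: 100 = 100 + j0
Denominator: (j2500)^2 + 252(j2500) + 500 = -6249500 + j630000
|N| = √(100² + 0²) ≈ 100, ∠N ≈ 0.00°
|D| = √(6249500² + 630000²) ≈ 6.2812e+06, ∠D ≈ 174.24°
|T| = 100 / 6.2812e+06 ≈ 1.5921e-05
Gain = 20 log₁₀(1.5921e-05) ≈ -95.96 dB
∠T = 0.00° − 174.24° = -174.24°

ω = 250: -58.9 dB, -134.5°; ω = 2500: -96.0 dB, -174.2°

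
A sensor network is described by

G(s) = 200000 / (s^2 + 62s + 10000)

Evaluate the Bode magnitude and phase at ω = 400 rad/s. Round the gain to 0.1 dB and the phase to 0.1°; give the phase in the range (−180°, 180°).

2.4 dB, -170.6°

At s = jω = j400:
quadratic: (j400)² + 62·j400 + 10000 = -150000 + j24800 → |·| ≈ 1.5204e+05, ∠ ≈ 170.61°
|G| = 200000 / 1.5204e+05 ≈ 1.3154
Gain = 20 log₁₀(1.3154) ≈ 2.38 dB
∠G = 0.00° − 170.61° = -170.61°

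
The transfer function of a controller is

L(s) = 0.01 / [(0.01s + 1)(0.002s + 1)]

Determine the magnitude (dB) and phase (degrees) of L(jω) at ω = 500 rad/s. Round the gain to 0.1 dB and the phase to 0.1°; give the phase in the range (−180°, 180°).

At ω = 500 rad/s:
pole (1 + j500·0.01) = 1 + j5 → |·| ≈ 5.099, ∠ ≈ 78.69°
pole (1 + j500·0.002) = 1 + j1 → |·| ≈ 1.4142, ∠ ≈ 45.00°
|L| = 0.01 · 1 / (5.099 · 1.4142) ≈ 0.0013868
Gain = 20 log₁₀(0.0013868) ≈ -57.16 dB
∠L = (0°) − (78.69° + 45.00°) = -123.69°

-57.2 dB, -123.7°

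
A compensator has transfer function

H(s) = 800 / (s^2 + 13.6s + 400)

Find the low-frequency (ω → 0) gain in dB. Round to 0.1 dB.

6.0 dB

H(0) = 800 / 400 = 2
20 log₁₀(2) ≈ 6.02 dB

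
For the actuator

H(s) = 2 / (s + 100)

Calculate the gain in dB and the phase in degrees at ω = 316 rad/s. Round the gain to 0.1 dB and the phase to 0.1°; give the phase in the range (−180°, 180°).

Substitute s = j316:
Numerator: 2 = 2 + j0
Denominator: (j316) + 100 = 100 + j316
|N| = √(2² + 0²) ≈ 2, ∠N ≈ 0.00°
|D| = √(100² + 316²) ≈ 331.45, ∠D ≈ 72.44°
|H| = 2 / 331.45 ≈ 0.0060341
Gain = 20 log₁₀(0.0060341) ≈ -44.39 dB
∠H = 0.00° − 72.44° = -72.44°

-44.4 dB, -72.4°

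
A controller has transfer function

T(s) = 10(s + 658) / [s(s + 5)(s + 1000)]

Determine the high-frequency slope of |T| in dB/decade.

-40 dB/decade

Each pole contributes −20 dB/decade at high frequency; each zero contributes +20 dB/decade.
Net: 1 zero(s) − 3 pole(s) → -40 dB/decade.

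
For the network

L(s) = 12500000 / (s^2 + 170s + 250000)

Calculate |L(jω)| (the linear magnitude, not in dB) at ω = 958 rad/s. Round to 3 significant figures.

18.2

At s = jω = j958:
quadratic: (j958)² + 170·j958 + 250000 = -667764 + j162860 → |·| ≈ 6.8734e+05, ∠ ≈ 166.29°
|L| = 12500000 / 6.8734e+05 ≈ 18.186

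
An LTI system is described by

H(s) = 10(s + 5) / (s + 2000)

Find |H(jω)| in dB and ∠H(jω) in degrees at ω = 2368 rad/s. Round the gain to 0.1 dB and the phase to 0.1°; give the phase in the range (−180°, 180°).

17.7 dB, 40.1°

At s = jω = j2368:
zero (s+5): 5 + j2368 → |·| = √(5²+2368²) = √5607449 ≈ 2368, ∠ = arctan(2368/5) ≈ 89.88°
pole (s+2000): 2000 + j2368 → |·| = √(2000²+2368²) = √9607424 ≈ 3099.6, ∠ = arctan(2368/2000) ≈ 49.82°
|H| = 10 · 2368 / 3099.6 ≈ 7.6397
Gain = 20 log₁₀(7.6397) ≈ 17.66 dB
∠H = 89.88° − 49.82° = 40.06°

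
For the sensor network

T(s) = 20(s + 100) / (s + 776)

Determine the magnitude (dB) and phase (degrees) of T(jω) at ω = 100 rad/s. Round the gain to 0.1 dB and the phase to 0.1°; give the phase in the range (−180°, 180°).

11.2 dB, 37.7°

At s = jω = j100:
zero (s+100): 100 + j100 → |·| = √(100²+100²) = √20000 ≈ 141.42, ∠ = arctan(100/100) ≈ 45.00°
pole (s+776): 776 + j100 → |·| = √(776²+100²) = √612176 ≈ 782.42, ∠ = arctan(100/776) ≈ 7.34°
|T| = 20 · 141.42 / 782.42 ≈ 3.6149
Gain = 20 log₁₀(3.6149) ≈ 11.16 dB
∠T = 45.00° − 7.34° = 37.66°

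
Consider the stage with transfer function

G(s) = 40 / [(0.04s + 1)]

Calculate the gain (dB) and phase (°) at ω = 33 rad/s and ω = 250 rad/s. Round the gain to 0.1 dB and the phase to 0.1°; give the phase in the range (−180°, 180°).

ω = 33: 27.7 dB, -52.9°; ω = 250: 12.0 dB, -84.3°

At ω = 33 rad/s:
pole (1 + j33·0.04) = 1 + j1.32 → |·| ≈ 1.656, ∠ ≈ 52.85°
|G| = 40 · 1 / (1.656) ≈ 24.155
Gain = 20 log₁₀(24.155) ≈ 27.66 dB
∠G = (0°) − (52.85°) = -52.85°

At ω = 250 rad/s:
pole (1 + j250·0.04) = 1 + j10 → |·| ≈ 10.05, ∠ ≈ 84.29°
|G| = 40 · 1 / (10.05) ≈ 3.9801
Gain = 20 log₁₀(3.9801) ≈ 12.00 dB
∠G = (0°) − (84.29°) = -84.29°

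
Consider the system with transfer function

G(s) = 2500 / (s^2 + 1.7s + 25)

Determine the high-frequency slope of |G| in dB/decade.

Each pole contributes −20 dB/decade at high frequency; each zero contributes +20 dB/decade.
Net: 0 zero(s) − 2 pole(s) → -40 dB/decade.

-40 dB/decade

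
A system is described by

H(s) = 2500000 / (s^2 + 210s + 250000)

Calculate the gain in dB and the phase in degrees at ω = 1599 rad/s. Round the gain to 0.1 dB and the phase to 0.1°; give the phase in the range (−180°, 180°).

At s = jω = j1599:
quadratic: (j1599)² + 210·j1599 + 250000 = -2306801 + j335790 → |·| ≈ 2.3311e+06, ∠ ≈ 171.72°
|H| = 2500000 / 2.3311e+06 ≈ 1.0725
Gain = 20 log₁₀(1.0725) ≈ 0.61 dB
∠H = 0.00° − 171.72° = -171.72°

0.6 dB, -171.7°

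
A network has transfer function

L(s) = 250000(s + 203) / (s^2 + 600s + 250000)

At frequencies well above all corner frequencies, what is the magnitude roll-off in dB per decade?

Each pole contributes −20 dB/decade at high frequency; each zero contributes +20 dB/decade.
Net: 1 zero(s) − 2 pole(s) → -20 dB/decade.

-20 dB/decade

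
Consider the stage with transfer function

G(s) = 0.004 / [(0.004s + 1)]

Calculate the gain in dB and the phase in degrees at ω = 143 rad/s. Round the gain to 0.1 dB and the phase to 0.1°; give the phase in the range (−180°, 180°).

-49.2 dB, -29.8°

At ω = 143 rad/s:
pole (1 + j143·0.004) = 1 + j0.572 → |·| ≈ 1.152, ∠ ≈ 29.77°
|G| = 0.004 · 1 / (1.152) ≈ 0.0034722
Gain = 20 log₁₀(0.0034722) ≈ -49.19 dB
∠G = (0°) − (29.77°) = -29.77°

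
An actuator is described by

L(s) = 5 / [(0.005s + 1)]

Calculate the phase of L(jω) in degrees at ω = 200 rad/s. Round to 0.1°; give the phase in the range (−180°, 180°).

-45.0°

At ω = 200 rad/s:
pole (1 + j200·0.005) = 1 + j1 → |·| ≈ 1.4142, ∠ ≈ 45.00°
∠L = (0°) − (45.00°) = -45.00°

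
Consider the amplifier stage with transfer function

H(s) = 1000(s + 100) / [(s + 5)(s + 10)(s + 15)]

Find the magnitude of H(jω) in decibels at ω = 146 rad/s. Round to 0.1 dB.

-25.0 dB

At s = jω = j146:
zero (s+100): 100 + j146 → |·| = √(100²+146²) = √31316 ≈ 176.96, ∠ = arctan(146/100) ≈ 55.59°
pole (s+5): 5 + j146 → |·| = √(5²+146²) = √21341 ≈ 146.09, ∠ = arctan(146/5) ≈ 88.04°
pole (s+10): 10 + j146 → |·| = √(10²+146²) = √21416 ≈ 146.34, ∠ = arctan(146/10) ≈ 86.08°
pole (s+15): 15 + j146 → |·| = √(15²+146²) = √21541 ≈ 146.77, ∠ = arctan(146/15) ≈ 84.13°
|H| = 1000 · 176.96 / 3.1378e+06 ≈ 0.056396
Gain = 20 log₁₀(0.056396) ≈ -24.98 dB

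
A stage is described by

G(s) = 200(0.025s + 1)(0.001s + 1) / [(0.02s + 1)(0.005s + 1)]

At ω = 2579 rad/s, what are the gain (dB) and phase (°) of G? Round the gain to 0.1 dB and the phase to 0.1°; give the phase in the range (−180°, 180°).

At ω = 2579 rad/s:
zero (1 + j2579·0.025) = 1 + j64.475 → |·| ≈ 64.483, ∠ ≈ 89.11°
zero (1 + j2579·0.001) = 1 + j2.579 → |·| ≈ 2.7661, ∠ ≈ 68.81°
pole (1 + j2579·0.02) = 1 + j51.58 → |·| ≈ 51.59, ∠ ≈ 88.89°
pole (1 + j2579·0.005) = 1 + j12.895 → |·| ≈ 12.934, ∠ ≈ 85.57°
|G| = 200 · 64.483 · 2.7661 / (51.59 · 12.934) ≈ 53.462
Gain = 20 log₁₀(53.462) ≈ 34.56 dB
∠G = (89.11° + 68.81°) − (88.89° + 85.57°) = -16.54°

34.6 dB, -16.5°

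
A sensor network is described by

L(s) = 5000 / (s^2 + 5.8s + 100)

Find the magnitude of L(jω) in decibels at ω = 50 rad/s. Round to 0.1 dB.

At s = jω = j50:
quadratic: (j50)² + 5.8·j50 + 100 = -2400 + j290 → |·| ≈ 2417.5, ∠ ≈ 173.11°
|L| = 5000 / 2417.5 ≈ 2.0683
Gain = 20 log₁₀(2.0683) ≈ 6.31 dB

6.3 dB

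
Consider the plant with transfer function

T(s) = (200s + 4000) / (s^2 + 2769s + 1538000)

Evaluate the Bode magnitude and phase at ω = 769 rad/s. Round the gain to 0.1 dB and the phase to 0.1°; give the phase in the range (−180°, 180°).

Substitute s = j769:
Numerator: 200(j769) + 4000 = 4000 + j153800
Denominator: (j769)^2 + 2769(j769) + 1538000 = 946639 + j2129361
|N| = √(4000² + 153800²) ≈ 1.5385e+05, ∠N ≈ 88.51°
|D| = √(946639² + 2129361²) ≈ 2.3303e+06, ∠D ≈ 66.03°
|T| = 1.5385e+05 / 2.3303e+06 ≈ 0.066022
Gain = 20 log₁₀(0.066022) ≈ -23.61 dB
∠T = 88.51° − 66.03° = 22.48°

-23.6 dB, 22.5°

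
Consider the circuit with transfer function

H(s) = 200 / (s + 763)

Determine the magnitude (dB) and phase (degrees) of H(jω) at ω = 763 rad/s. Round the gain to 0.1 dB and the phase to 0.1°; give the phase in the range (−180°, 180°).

-14.6 dB, -45.0°

At s = jω = j763:
pole (s+763): 763 + j763 → |·| = √(763²+763²) = √1164338 ≈ 1079, ∠ = arctan(763/763) ≈ 45.00°
|H| = 200 / 1079 ≈ 0.18536
Gain = 20 log₁₀(0.18536) ≈ -14.64 dB
∠H = 0.00° − 45.00° = -45.00°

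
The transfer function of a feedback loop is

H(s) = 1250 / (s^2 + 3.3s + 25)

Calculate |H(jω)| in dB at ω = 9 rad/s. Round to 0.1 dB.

At s = jω = j9:
quadratic: (j9)² + 3.3·j9 + 25 = -56 + j29.7 → |·| ≈ 63.388, ∠ ≈ 152.06°
|H| = 1250 / 63.388 ≈ 19.72
Gain = 20 log₁₀(19.72) ≈ 25.90 dB

25.9 dB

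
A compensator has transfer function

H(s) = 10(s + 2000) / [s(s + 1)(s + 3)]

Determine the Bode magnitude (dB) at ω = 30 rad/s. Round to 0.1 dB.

At s = jω = j30:
zero (s+2000): 2000 + j30 → |·| = √(2000²+30²) = √4000900 ≈ 2000.2, ∠ = arctan(30/2000) ≈ 0.86°
pole (s+1): 1 + j30 → |·| = √(1²+30²) = √901 ≈ 30.017, ∠ = arctan(30/1) ≈ 88.09°
pole (s+3): 3 + j30 → |·| = √(3²+30²) = √909 ≈ 30.15, ∠ = arctan(30/3) ≈ 84.29°
pole at origin: |s| = 30, ∠ = 90.00° (in denominator)
|H| = 10 · 2000.2 / 27150 ≈ 0.73672
Gain = 20 log₁₀(0.73672) ≈ -2.65 dB

-2.7 dB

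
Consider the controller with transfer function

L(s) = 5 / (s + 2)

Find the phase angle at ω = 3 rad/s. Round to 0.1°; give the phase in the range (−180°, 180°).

Substitute s = j3:
Numerator: 5 = 5 + j0
Denominator: (j3) + 2 = 2 + j3
|N| = √(5² + 0²) ≈ 5, ∠N ≈ 0.00°
|D| = √(2² + 3²) ≈ 3.6056, ∠D ≈ 56.31°
∠L = 0.00° − 56.31° = -56.31°

-56.3°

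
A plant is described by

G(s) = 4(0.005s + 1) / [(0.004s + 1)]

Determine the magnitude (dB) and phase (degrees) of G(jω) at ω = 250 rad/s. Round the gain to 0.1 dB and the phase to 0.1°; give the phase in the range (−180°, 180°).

At ω = 250 rad/s:
zero (1 + j250·0.005) = 1 + j1.25 → |·| ≈ 1.6008, ∠ ≈ 51.34°
pole (1 + j250·0.004) = 1 + j1 → |·| ≈ 1.4142, ∠ ≈ 45.00°
|G| = 4 · 1.6008 / (1.4142) ≈ 4.5278
Gain = 20 log₁₀(4.5278) ≈ 13.12 dB
∠G = (51.34°) − (45.00°) = 6.34°

13.1 dB, 6.3°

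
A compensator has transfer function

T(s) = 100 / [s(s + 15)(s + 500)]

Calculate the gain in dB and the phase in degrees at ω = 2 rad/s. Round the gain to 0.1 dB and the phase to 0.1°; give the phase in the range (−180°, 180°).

-43.6 dB, -97.8°

At s = jω = j2:
pole (s+15): 15 + j2 → |·| = √(15²+2²) = √229 ≈ 15.133, ∠ = arctan(2/15) ≈ 7.59°
pole (s+500): 500 + j2 → |·| = √(500²+2²) = √250004 ≈ 500, ∠ = arctan(2/500) ≈ 0.23°
pole at origin: |s| = 2, ∠ = 90.00° (in denominator)
|T| = 100 / 15133 ≈ 0.0066081
Gain = 20 log₁₀(0.0066081) ≈ -43.60 dB
∠T = 0.00° − 97.82° = -97.82°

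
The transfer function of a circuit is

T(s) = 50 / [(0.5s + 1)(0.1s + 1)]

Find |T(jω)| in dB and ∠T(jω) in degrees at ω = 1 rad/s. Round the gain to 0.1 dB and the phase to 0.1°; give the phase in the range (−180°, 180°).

At ω = 1 rad/s:
pole (1 + j1·0.5) = 1 + j0.5 → |·| ≈ 1.118, ∠ ≈ 26.57°
pole (1 + j1·0.1) = 1 + j0.1 → |·| ≈ 1.005, ∠ ≈ 5.71°
|T| = 50 · 1 / (1.118 · 1.005) ≈ 44.5
Gain = 20 log₁₀(44.5) ≈ 32.97 dB
∠T = (0°) − (26.57° + 5.71°) = -32.28°

33.0 dB, -32.3°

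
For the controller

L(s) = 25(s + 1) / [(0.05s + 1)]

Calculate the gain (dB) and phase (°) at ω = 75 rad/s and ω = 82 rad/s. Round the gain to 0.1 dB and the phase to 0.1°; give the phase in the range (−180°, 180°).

ω = 75: 53.7 dB, 14.2°; ω = 82: 53.7 dB, 13.0°

At ω = 75 rad/s:
zero (1 + j75·1) = 1 + j75 → |·| ≈ 75.007, ∠ ≈ 89.24°
pole (1 + j75·0.05) = 1 + j3.75 → |·| ≈ 3.881, ∠ ≈ 75.07°
|L| = 25 · 75.007 / (3.881) ≈ 483.17
Gain = 20 log₁₀(483.17) ≈ 53.68 dB
∠L = (89.24°) − (75.07°) = 14.17°

At ω = 82 rad/s:
zero (1 + j82·1) = 1 + j82 → |·| ≈ 82.006, ∠ ≈ 89.30°
pole (1 + j82·0.05) = 1 + j4.1 → |·| ≈ 4.2202, ∠ ≈ 76.29°
|L| = 25 · 82.006 / (4.2202) ≈ 485.79
Gain = 20 log₁₀(485.79) ≈ 53.73 dB
∠L = (89.30°) − (76.29°) = 13.01°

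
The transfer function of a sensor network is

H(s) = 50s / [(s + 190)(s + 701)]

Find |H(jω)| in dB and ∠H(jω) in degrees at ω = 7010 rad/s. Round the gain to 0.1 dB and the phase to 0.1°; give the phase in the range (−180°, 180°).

At s = jω = j7010:
zero at origin: s = j7010 → |·| = 7010, ∠ = 90.00°
pole (s+190): 190 + j7010 → |·| = √(190²+7010²) = √49176200 ≈ 7012.6, ∠ = arctan(7010/190) ≈ 88.45°
pole (s+701): 701 + j7010 → |·| = √(701²+7010²) = √49631501 ≈ 7045, ∠ = arctan(7010/701) ≈ 84.29°
|H| = 50 · 7010 / 4.9404e+07 ≈ 0.0070946
Gain = 20 log₁₀(0.0070946) ≈ -42.98 dB
∠H = 90.00° − 172.74° = -82.74°

-43.0 dB, -82.7°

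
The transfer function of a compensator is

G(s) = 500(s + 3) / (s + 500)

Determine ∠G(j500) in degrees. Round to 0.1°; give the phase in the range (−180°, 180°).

At s = jω = j500:
zero (s+3): 3 + j500 → |·| = √(3²+500²) = √250009 ≈ 500.01, ∠ = arctan(500/3) ≈ 89.66°
pole (s+500): 500 + j500 → |·| = √(500²+500²) = √500000 ≈ 707.11, ∠ = arctan(500/500) ≈ 45.00°
∠G = 89.66° − 45.00° = 44.66°

44.7°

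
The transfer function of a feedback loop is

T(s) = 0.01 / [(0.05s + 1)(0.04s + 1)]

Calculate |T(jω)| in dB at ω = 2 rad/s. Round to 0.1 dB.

At ω = 2 rad/s:
pole (1 + j2·0.05) = 1 + j0.1 → |·| ≈ 1.005, ∠ ≈ 5.71°
pole (1 + j2·0.04) = 1 + j0.08 → |·| ≈ 1.0032, ∠ ≈ 4.57°
|T| = 0.01 · 1 / (1.005 · 1.0032) ≈ 0.0099185
Gain = 20 log₁₀(0.0099185) ≈ -40.07 dB

-40.1 dB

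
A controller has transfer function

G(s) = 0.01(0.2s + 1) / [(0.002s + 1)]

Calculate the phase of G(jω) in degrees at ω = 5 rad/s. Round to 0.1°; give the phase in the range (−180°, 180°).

44.4°

At ω = 5 rad/s:
zero (1 + j5·0.2) = 1 + j1 → |·| ≈ 1.4142, ∠ ≈ 45.00°
pole (1 + j5·0.002) = 1 + j0.01 → |·| ≈ 1, ∠ ≈ 0.57°
∠G = (45.00°) − (0.57°) = 44.43°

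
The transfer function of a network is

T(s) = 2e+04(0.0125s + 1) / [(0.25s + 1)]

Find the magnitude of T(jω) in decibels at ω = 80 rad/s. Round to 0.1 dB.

63.0 dB

At ω = 80 rad/s:
zero (1 + j80·0.0125) = 1 + j1 → |·| ≈ 1.4142, ∠ ≈ 45.00°
pole (1 + j80·0.25) = 1 + j20 → |·| ≈ 20.025, ∠ ≈ 87.14°
|T| = 2e+04 · 1.4142 / (20.025) ≈ 1412.4
Gain = 20 log₁₀(1412.4) ≈ 63.00 dB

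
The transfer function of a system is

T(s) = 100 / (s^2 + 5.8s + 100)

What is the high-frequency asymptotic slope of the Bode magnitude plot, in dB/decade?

-40 dB/decade

Each pole contributes −20 dB/decade at high frequency; each zero contributes +20 dB/decade.
Net: 0 zero(s) − 2 pole(s) → -40 dB/decade.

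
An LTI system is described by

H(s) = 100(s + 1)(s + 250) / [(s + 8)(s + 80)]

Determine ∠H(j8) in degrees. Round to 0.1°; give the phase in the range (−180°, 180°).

At s = jω = j8:
zero (s+1): 1 + j8 → |·| = √(1²+8²) = √65 ≈ 8.0623, ∠ = arctan(8/1) ≈ 82.87°
zero (s+250): 250 + j8 → |·| = √(250²+8²) = √62564 ≈ 250.13, ∠ = arctan(8/250) ≈ 1.83°
pole (s+8): 8 + j8 → |·| = √(8²+8²) = √128 ≈ 11.314, ∠ = arctan(8/8) ≈ 45.00°
pole (s+80): 80 + j8 → |·| = √(80²+8²) = √6464 ≈ 80.399, ∠ = arctan(8/80) ≈ 5.71°
∠H = 84.70° − 50.71° = 33.99°

34.0°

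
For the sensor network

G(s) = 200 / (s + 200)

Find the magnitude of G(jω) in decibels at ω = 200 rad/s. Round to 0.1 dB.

-3.0 dB

At s = jω = j200:
pole (s+200): 200 + j200 → |·| = √(200²+200²) = √80000 ≈ 282.84, ∠ = arctan(200/200) ≈ 45.00°
|G| = 200 / 282.84 ≈ 0.70711
Gain = 20 log₁₀(0.70711) ≈ -3.01 dB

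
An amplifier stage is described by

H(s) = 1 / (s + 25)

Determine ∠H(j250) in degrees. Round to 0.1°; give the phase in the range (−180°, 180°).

At s = jω = j250:
pole (s+25): 25 + j250 → |·| = √(25²+250²) = √63125 ≈ 251.25, ∠ = arctan(250/25) ≈ 84.29°
∠H = 0.00° − 84.29° = -84.29°

-84.3°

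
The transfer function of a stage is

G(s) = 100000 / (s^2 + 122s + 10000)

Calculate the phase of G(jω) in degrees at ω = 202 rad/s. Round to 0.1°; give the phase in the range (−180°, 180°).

At s = jω = j202:
quadratic: (j202)² + 122·j202 + 10000 = -30804 + j24644 → |·| ≈ 39449, ∠ ≈ 141.34°
∠G = 0.00° − 141.34° = -141.34°

-141.3°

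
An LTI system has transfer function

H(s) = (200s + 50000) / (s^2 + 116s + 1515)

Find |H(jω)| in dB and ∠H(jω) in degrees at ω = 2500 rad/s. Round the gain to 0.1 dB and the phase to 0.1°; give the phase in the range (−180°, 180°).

-21.9 dB, -93.1°

Substitute s = j2500:
Numerator: 200(j2500) + 50000 = 50000 + j500000
Denominator: (j2500)^2 + 116(j2500) + 1515 = -6248485 + j290000
|N| = √(50000² + 500000²) ≈ 5.0249e+05, ∠N ≈ 84.29°
|D| = √(6248485² + 290000²) ≈ 6.2552e+06, ∠D ≈ 177.34°
|H| = 5.0249e+05 / 6.2552e+06 ≈ 0.080332
Gain = 20 log₁₀(0.080332) ≈ -21.90 dB
∠H = 84.29° − 177.34° = -93.05°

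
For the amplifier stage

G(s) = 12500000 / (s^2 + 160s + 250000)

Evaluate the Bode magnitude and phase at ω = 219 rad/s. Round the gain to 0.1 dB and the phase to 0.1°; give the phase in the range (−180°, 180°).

At s = jω = j219:
quadratic: (j219)² + 160·j219 + 250000 = 202039 + j35040 → |·| ≈ 2.0506e+05, ∠ ≈ 9.84°
|G| = 12500000 / 2.0506e+05 ≈ 60.958
Gain = 20 log₁₀(60.958) ≈ 35.70 dB
∠G = 0.00° − 9.84° = -9.84°

35.7 dB, -9.8°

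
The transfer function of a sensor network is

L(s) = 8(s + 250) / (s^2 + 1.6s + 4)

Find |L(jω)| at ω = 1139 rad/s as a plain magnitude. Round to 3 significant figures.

0.00719

At s = jω = j1139:
zero (s+250): 250 + j1139 → |·| = √(250²+1139²) = √1359821 ≈ 1166.1, ∠ = arctan(1139/250) ≈ 77.62°
quadratic: (j1139)² + 1.6·j1139 + 4 = -1297317 + j1822.4 → |·| ≈ 1.2973e+06, ∠ ≈ 179.92°
|L| = 8 · 1166.1 / 1.2973e+06 ≈ 0.0071909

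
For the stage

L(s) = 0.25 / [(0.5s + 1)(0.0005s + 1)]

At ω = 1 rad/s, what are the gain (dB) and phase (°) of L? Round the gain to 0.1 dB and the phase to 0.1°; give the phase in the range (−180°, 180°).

-13.0 dB, -26.6°

At ω = 1 rad/s:
pole (1 + j1·0.5) = 1 + j0.5 → |·| ≈ 1.118, ∠ ≈ 26.57°
pole (1 + j1·0.0005) = 1 + j0.0005 → |·| ≈ 1, ∠ ≈ 0.03°
|L| = 0.25 · 1 / (1.118 · 1) ≈ 0.22361
Gain = 20 log₁₀(0.22361) ≈ -13.01 dB
∠L = (0°) − (26.57° + 0.03°) = -26.60°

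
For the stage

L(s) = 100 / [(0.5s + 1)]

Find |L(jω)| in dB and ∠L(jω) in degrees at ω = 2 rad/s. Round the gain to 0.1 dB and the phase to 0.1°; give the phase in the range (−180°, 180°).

At ω = 2 rad/s:
pole (1 + j2·0.5) = 1 + j1 → |·| ≈ 1.4142, ∠ ≈ 45.00°
|L| = 100 · 1 / (1.4142) ≈ 70.711
Gain = 20 log₁₀(70.711) ≈ 36.99 dB
∠L = (0°) − (45.00°) = -45.00°

37.0 dB, -45.0°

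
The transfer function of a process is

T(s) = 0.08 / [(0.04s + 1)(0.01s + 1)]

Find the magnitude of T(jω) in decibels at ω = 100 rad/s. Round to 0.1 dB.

-37.3 dB

At ω = 100 rad/s:
pole (1 + j100·0.04) = 1 + j4 → |·| ≈ 4.1231, ∠ ≈ 75.96°
pole (1 + j100·0.01) = 1 + j1 → |·| ≈ 1.4142, ∠ ≈ 45.00°
|T| = 0.08 · 1 / (4.1231 · 1.4142) ≈ 0.01372
Gain = 20 log₁₀(0.01372) ≈ -37.25 dB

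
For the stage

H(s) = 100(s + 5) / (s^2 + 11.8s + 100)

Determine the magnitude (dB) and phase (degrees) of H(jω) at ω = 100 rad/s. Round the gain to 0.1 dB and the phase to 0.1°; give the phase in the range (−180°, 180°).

0.0 dB, -86.1°

At s = jω = j100:
zero (s+5): 5 + j100 → |·| = √(5²+100²) = √10025 ≈ 100.12, ∠ = arctan(100/5) ≈ 87.14°
quadratic: (j100)² + 11.8·j100 + 100 = -9900 + j1180 → |·| ≈ 9970.1, ∠ ≈ 173.20°
|H| = 100 · 100.12 / 9970.1 ≈ 1.0042
Gain = 20 log₁₀(1.0042) ≈ 0.04 dB
∠H = 87.14° − 173.20° = -86.06°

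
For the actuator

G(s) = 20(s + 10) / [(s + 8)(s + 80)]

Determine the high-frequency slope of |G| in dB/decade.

-20 dB/decade

Each pole contributes −20 dB/decade at high frequency; each zero contributes +20 dB/decade.
Net: 1 zero(s) − 2 pole(s) → -20 dB/decade.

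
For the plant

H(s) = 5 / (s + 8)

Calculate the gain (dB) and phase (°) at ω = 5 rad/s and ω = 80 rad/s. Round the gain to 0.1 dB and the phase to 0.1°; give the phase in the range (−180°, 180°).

ω = 5: -5.5 dB, -32.0°; ω = 80: -24.1 dB, -84.3°

At s = jω = j5:
pole (s+8): 8 + j5 → |·| = √(8²+5²) = √89 ≈ 9.434, ∠ = arctan(5/8) ≈ 32.01°
|H| = 5 / 9.434 ≈ 0.53
Gain = 20 log₁₀(0.53) ≈ -5.51 dB
∠H = 0.00° − 32.01° = -32.01°

At s = jω = j80:
pole (s+8): 8 + j80 → |·| = √(8²+80²) = √6464 ≈ 80.399, ∠ = arctan(80/8) ≈ 84.29°
|H| = 5 / 80.399 ≈ 0.06219
Gain = 20 log₁₀(0.06219) ≈ -24.13 dB
∠H = 0.00° − 84.29° = -84.29°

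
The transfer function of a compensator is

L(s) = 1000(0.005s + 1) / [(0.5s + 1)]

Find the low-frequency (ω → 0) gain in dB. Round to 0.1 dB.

L(0) = 1000 · 1 / 1 = 1000
20 log₁₀(1000) ≈ 60.00 dB

60.0 dB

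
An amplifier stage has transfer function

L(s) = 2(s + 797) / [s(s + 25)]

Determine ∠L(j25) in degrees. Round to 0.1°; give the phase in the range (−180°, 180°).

At s = jω = j25:
zero (s+797): 797 + j25 → |·| = √(797²+25²) = √635834 ≈ 797.39, ∠ = arctan(25/797) ≈ 1.80°
pole (s+25): 25 + j25 → |·| = √(25²+25²) = √1250 ≈ 35.355, ∠ = arctan(25/25) ≈ 45.00°
pole at origin: |s| = 25, ∠ = 90.00° (in denominator)
∠L = 1.80° − 135.00° = -133.20°

-133.2°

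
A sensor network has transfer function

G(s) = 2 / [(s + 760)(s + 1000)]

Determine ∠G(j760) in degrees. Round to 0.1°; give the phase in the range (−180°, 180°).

At s = jω = j760:
pole (s+760): 760 + j760 → |·| = √(760²+760²) = √1155200 ≈ 1074.8, ∠ = arctan(760/760) ≈ 45.00°
pole (s+1000): 1000 + j760 → |·| = √(1000²+760²) = √1577600 ≈ 1256, ∠ = arctan(760/1000) ≈ 37.23°
∠G = 0.00° − 82.23° = -82.23°

-82.2°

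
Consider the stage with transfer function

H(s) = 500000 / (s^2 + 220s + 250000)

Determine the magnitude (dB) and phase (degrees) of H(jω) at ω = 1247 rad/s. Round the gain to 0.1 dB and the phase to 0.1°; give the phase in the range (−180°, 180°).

-8.5 dB, -168.1°

At s = jω = j1247:
quadratic: (j1247)² + 220·j1247 + 250000 = -1305009 + j274340 → |·| ≈ 1.3335e+06, ∠ ≈ 168.13°
|H| = 500000 / 1.3335e+06 ≈ 0.37495
Gain = 20 log₁₀(0.37495) ≈ -8.52 dB
∠H = 0.00° − 168.13° = -168.13°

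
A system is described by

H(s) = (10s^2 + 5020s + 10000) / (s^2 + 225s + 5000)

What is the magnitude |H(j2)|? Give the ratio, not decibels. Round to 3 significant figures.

2.82

Substitute s = j2:
Numerator: 10(j2)^2 + 5020(j2) + 10000 = 9960 + j10040
Denominator: (j2)^2 + 225(j2) + 5000 = 4996 + j450
|N| = √(9960² + 10040²) ≈ 14142, ∠N ≈ 45.23°
|D| = √(4996² + 450²) ≈ 5016.2, ∠D ≈ 5.15°
|H| = 14142 / 5016.2 ≈ 2.8193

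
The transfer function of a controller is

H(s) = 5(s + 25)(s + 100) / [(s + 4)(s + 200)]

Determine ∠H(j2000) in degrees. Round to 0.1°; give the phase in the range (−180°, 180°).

At s = jω = j2000:
zero (s+25): 25 + j2000 → |·| = √(25²+2000²) = √4000625 ≈ 2000.2, ∠ = arctan(2000/25) ≈ 89.28°
zero (s+100): 100 + j2000 → |·| = √(100²+2000²) = √4010000 ≈ 2002.5, ∠ = arctan(2000/100) ≈ 87.14°
pole (s+4): 4 + j2000 → |·| = √(4²+2000²) = √4000016 ≈ 2000, ∠ = arctan(2000/4) ≈ 89.89°
pole (s+200): 200 + j2000 → |·| = √(200²+2000²) = √4040000 ≈ 2010, ∠ = arctan(2000/200) ≈ 84.29°
∠H = 176.42° − 174.18° = 2.24°

2.2°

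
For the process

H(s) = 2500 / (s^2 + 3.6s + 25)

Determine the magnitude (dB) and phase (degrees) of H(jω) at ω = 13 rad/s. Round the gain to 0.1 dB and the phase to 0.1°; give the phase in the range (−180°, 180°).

24.4 dB, -162.0°

At s = jω = j13:
quadratic: (j13)² + 3.6·j13 + 25 = -144 + j46.8 → |·| ≈ 151.41, ∠ ≈ 162.00°
|H| = 2500 / 151.41 ≈ 16.511
Gain = 20 log₁₀(16.511) ≈ 24.36 dB
∠H = 0.00° − 162.00° = -162.00°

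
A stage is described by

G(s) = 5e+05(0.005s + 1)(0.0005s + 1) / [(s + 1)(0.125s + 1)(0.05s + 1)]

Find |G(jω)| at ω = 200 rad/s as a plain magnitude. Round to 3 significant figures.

At ω = 200 rad/s:
zero (1 + j200·0.005) = 1 + j1 → |·| ≈ 1.4142, ∠ ≈ 45.00°
zero (1 + j200·0.0005) = 1 + j0.1 → |·| ≈ 1.005, ∠ ≈ 5.71°
pole (1 + j200·1) = 1 + j200 → |·| ≈ 200, ∠ ≈ 89.71°
pole (1 + j200·0.125) = 1 + j25 → |·| ≈ 25.02, ∠ ≈ 87.71°
pole (1 + j200·0.05) = 1 + j10 → |·| ≈ 10.05, ∠ ≈ 84.29°
|G| = 5e+05 · 1.4142 · 1.005 / (200 · 25.02 · 10.05) ≈ 14.131

14.1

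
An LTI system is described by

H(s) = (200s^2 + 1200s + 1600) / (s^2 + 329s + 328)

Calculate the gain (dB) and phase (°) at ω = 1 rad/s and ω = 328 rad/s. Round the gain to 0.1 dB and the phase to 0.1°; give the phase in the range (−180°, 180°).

ω = 1: 12.0 dB, -4.6°; ω = 328: 43.0 dB, 44.1°

Substitute s = j1:
Numerator: 200(j1)^2 + 1200(j1) + 1600 = 1400 + j1200
Denominator: (j1)^2 + 329(j1) + 328 = 327 + j329
|N| = √(1400² + 1200²) ≈ 1843.9, ∠N ≈ 40.60°
|D| = √(327² + 329²) ≈ 463.86, ∠D ≈ 45.17°
|H| = 1843.9 / 463.86 ≈ 3.9751
Gain = 20 log₁₀(3.9751) ≈ 11.99 dB
∠H = 40.60° − 45.17° = -4.57°

Substitute s = j328:
Numerator: 200(j328)^2 + 1200(j328) + 1600 = -21515200 + j393600
Denominator: (j328)^2 + 329(j328) + 328 = -107256 + j107912
|N| = √(21515200² + 393600²) ≈ 2.1519e+07, ∠N ≈ 178.95°
|D| = √(107256² + 107912²) ≈ 1.5215e+05, ∠D ≈ 134.83°
|H| = 2.1519e+07 / 1.5215e+05 ≈ 141.43
Gain = 20 log₁₀(141.43) ≈ 43.01 dB
∠H = 178.95° − 134.83° = 44.12°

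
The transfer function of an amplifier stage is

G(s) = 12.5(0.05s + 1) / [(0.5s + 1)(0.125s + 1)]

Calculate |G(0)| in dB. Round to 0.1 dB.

G(0) = 12.5 · 1 / 1 = 12.5
20 log₁₀(12.5) ≈ 21.94 dB

21.9 dB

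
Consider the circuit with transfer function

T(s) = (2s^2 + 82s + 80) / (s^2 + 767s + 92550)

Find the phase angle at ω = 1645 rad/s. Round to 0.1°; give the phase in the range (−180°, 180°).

Substitute s = j1645:
Numerator: 2(j1645)^2 + 82(j1645) + 80 = -5411970 + j134890
Denominator: (j1645)^2 + 767(j1645) + 92550 = -2613475 + j1261715
|N| = √(5411970² + 134890²) ≈ 5.4137e+06, ∠N ≈ 178.57°
|D| = √(2613475² + 1261715²) ≈ 2.9021e+06, ∠D ≈ 154.23°
∠T = 178.57° − 154.23° = 24.34°

24.3°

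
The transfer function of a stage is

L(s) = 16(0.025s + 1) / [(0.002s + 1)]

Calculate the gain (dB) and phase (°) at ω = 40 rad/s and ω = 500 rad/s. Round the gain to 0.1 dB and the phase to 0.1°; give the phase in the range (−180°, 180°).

ω = 40: 27.1 dB, 40.4°; ω = 500: 43.0 dB, 40.4°

At ω = 40 rad/s:
zero (1 + j40·0.025) = 1 + j1 → |·| ≈ 1.4142, ∠ ≈ 45.00°
pole (1 + j40·0.002) = 1 + j0.08 → |·| ≈ 1.0032, ∠ ≈ 4.57°
|L| = 16 · 1.4142 / (1.0032) ≈ 22.555
Gain = 20 log₁₀(22.555) ≈ 27.06 dB
∠L = (45.00°) − (4.57°) = 40.43°

At ω = 500 rad/s:
zero (1 + j500·0.025) = 1 + j12.5 → |·| ≈ 12.54, ∠ ≈ 85.43°
pole (1 + j500·0.002) = 1 + j1 → |·| ≈ 1.4142, ∠ ≈ 45.00°
|L| = 16 · 12.54 / (1.4142) ≈ 141.88
Gain = 20 log₁₀(141.88) ≈ 43.04 dB
∠L = (85.43°) − (45.00°) = 40.43°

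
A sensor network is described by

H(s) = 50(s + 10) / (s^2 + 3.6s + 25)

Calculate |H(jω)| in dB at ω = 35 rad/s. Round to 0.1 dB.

3.6 dB

At s = jω = j35:
zero (s+10): 10 + j35 → |·| = √(10²+35²) = √1325 ≈ 36.401, ∠ = arctan(35/10) ≈ 74.05°
quadratic: (j35)² + 3.6·j35 + 25 = -1200 + j126 → |·| ≈ 1206.6, ∠ ≈ 174.01°
|H| = 50 · 36.401 / 1206.6 ≈ 1.5084
Gain = 20 log₁₀(1.5084) ≈ 3.57 dB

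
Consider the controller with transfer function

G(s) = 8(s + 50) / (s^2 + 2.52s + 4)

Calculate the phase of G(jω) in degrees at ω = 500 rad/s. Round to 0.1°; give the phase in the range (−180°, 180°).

-95.4°

At s = jω = j500:
zero (s+50): 50 + j500 → |·| = √(50²+500²) = √252500 ≈ 502.49, ∠ = arctan(500/50) ≈ 84.29°
quadratic: (j500)² + 2.52·j500 + 4 = -249996 + j1260 → |·| ≈ 2.5e+05, ∠ ≈ 179.71°
∠G = 84.29° − 179.71° = -95.42°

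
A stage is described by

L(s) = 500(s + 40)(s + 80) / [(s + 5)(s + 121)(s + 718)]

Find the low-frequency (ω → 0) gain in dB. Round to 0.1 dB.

L(0) = 500·40·80 / (5·121·718) ≈ 3.6833
20 log₁₀(3.6833) ≈ 11.32 dB

11.3 dB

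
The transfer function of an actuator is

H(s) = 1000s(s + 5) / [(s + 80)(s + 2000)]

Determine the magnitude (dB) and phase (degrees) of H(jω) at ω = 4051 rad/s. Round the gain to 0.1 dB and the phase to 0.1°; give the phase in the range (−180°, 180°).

At s = jω = j4051:
zero (s+5): 5 + j4051 → |·| = √(5²+4051²) = √16410626 ≈ 4051, ∠ = arctan(4051/5) ≈ 89.93°
zero at origin: s = j4051 → |·| = 4051, ∠ = 90.00°
pole (s+80): 80 + j4051 → |·| = √(80²+4051²) = √16417001 ≈ 4051.8, ∠ = arctan(4051/80) ≈ 88.87°
pole (s+2000): 2000 + j4051 → |·| = √(2000²+4051²) = √20410601 ≈ 4517.8, ∠ = arctan(4051/2000) ≈ 63.72°
|H| = 1000 · 1.6411e+07 / 1.8305e+07 ≈ 896.53
Gain = 20 log₁₀(896.53) ≈ 59.05 dB
∠H = 179.93° − 152.59° = 27.34°

59.1 dB, 27.3°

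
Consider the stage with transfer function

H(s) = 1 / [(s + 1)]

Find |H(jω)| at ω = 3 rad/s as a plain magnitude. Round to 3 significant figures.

At ω = 3 rad/s:
pole (1 + j3·1) = 1 + j3 → |·| ≈ 3.1623, ∠ ≈ 71.57°
|H| = 1 · 1 / (3.1623) ≈ 0.31623

0.316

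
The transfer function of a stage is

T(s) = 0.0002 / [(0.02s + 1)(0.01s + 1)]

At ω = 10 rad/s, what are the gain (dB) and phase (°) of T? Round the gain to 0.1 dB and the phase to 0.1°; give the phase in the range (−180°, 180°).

-74.2 dB, -17.0°

At ω = 10 rad/s:
pole (1 + j10·0.02) = 1 + j0.2 → |·| ≈ 1.0198, ∠ ≈ 11.31°
pole (1 + j10·0.01) = 1 + j0.1 → |·| ≈ 1.005, ∠ ≈ 5.71°
|T| = 0.0002 · 1 / (1.0198 · 1.005) ≈ 0.00019514
Gain = 20 log₁₀(0.00019514) ≈ -74.19 dB
∠T = (0°) − (11.31° + 5.71°) = -17.02°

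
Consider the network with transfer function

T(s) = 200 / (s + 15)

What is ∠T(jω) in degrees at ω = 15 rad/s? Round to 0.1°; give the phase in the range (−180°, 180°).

At s = jω = j15:
pole (s+15): 15 + j15 → |·| = √(15²+15²) = √450 ≈ 21.213, ∠ = arctan(15/15) ≈ 45.00°
∠T = 0.00° − 45.00° = -45.00°

-45.0°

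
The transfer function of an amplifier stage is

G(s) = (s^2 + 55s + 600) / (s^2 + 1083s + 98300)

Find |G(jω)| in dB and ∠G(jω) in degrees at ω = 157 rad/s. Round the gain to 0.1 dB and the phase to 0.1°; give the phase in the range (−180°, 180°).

Substitute s = j157:
Numerator: (j157)^2 + 55(j157) + 600 = -24049 + j8635
Denominator: (j157)^2 + 1083(j157) + 98300 = 73651 + j170031
|N| = √(24049² + 8635²) ≈ 25552, ∠N ≈ 160.25°
|D| = √(73651² + 170031²) ≈ 1.853e+05, ∠D ≈ 66.58°
|G| = 25552 / 1.853e+05 ≈ 0.1379
Gain = 20 log₁₀(0.1379) ≈ -17.21 dB
∠G = 160.25° − 66.58° = 93.67°

-17.2 dB, 93.7°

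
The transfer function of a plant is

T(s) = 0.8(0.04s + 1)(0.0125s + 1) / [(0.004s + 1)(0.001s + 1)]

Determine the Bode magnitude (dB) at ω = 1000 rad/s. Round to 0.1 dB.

36.8 dB

At ω = 1000 rad/s:
zero (1 + j1000·0.04) = 1 + j40 → |·| ≈ 40.012, ∠ ≈ 88.57°
zero (1 + j1000·0.0125) = 1 + j12.5 → |·| ≈ 12.54, ∠ ≈ 85.43°
pole (1 + j1000·0.004) = 1 + j4 → |·| ≈ 4.1231, ∠ ≈ 75.96°
pole (1 + j1000·0.001) = 1 + j1 → |·| ≈ 1.4142, ∠ ≈ 45.00°
|T| = 0.8 · 40.012 · 12.54 / (4.1231 · 1.4142) ≈ 68.84
Gain = 20 log₁₀(68.84) ≈ 36.76 dB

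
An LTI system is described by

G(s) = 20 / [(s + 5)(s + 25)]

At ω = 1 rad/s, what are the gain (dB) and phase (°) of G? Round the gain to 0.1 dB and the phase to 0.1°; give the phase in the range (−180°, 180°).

-16.1 dB, -13.6°

At s = jω = j1:
pole (s+5): 5 + j1 → |·| = √(5²+1²) = √26 ≈ 5.099, ∠ = arctan(1/5) ≈ 11.31°
pole (s+25): 25 + j1 → |·| = √(25²+1²) = √626 ≈ 25.02, ∠ = arctan(1/25) ≈ 2.29°
|G| = 20 / 127.58 ≈ 0.15676
Gain = 20 log₁₀(0.15676) ≈ -16.10 dB
∠G = 0.00° − 13.60° = -13.60°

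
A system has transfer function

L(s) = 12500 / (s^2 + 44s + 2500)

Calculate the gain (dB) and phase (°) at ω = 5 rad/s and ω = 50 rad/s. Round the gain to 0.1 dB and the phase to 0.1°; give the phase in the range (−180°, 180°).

At s = jω = j5:
quadratic: (j5)² + 44·j5 + 2500 = 2475 + j220 → |·| ≈ 2484.8, ∠ ≈ 5.08°
|L| = 12500 / 2484.8 ≈ 5.0306
Gain = 20 log₁₀(5.0306) ≈ 14.03 dB
∠L = 0.00° − 5.08° = -5.08°

At s = jω = j50:
quadratic: (j50)² + 44·j50 + 2500 = 0 + j2200 → |·| ≈ 2200, ∠ ≈ 90.00°
|L| = 12500 / 2200 ≈ 5.6818
Gain = 20 log₁₀(5.6818) ≈ 15.09 dB
∠L = 0.00° − 90.00° = -90.00°

ω = 5: 14.0 dB, -5.1°; ω = 50: 15.1 dB, -90.0°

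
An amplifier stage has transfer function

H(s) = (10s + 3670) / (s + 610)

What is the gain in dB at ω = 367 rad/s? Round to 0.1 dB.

Substitute s = j367:
Numerator: 10(j367) + 3670 = 3670 + j3670
Denominator: (j367) + 610 = 610 + j367
|N| = √(3670² + 3670²) ≈ 5190.2, ∠N ≈ 45.00°
|D| = √(610² + 367²) ≈ 711.89, ∠D ≈ 31.03°
|H| = 5190.2 / 711.89 ≈ 7.2907
Gain = 20 log₁₀(7.2907) ≈ 17.26 dB

17.3 dB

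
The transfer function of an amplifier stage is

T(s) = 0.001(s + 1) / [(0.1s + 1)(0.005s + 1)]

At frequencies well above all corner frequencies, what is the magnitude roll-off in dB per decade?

Each pole contributes −20 dB/decade at high frequency; each zero contributes +20 dB/decade.
Net: 1 zero(s) − 2 pole(s) → -20 dB/decade.

-20 dB/decade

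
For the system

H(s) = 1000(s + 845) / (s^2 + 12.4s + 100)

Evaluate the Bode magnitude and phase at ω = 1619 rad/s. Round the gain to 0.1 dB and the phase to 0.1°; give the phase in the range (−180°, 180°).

-3.1 dB, -117.1°

At s = jω = j1619:
zero (s+845): 845 + j1619 → |·| = √(845²+1619²) = √3335186 ≈ 1826.2, ∠ = arctan(1619/845) ≈ 62.44°
quadratic: (j1619)² + 12.4·j1619 + 100 = -2621061 + j20075.6 → |·| ≈ 2.6211e+06, ∠ ≈ 179.56°
|H| = 1000 · 1826.2 / 2.6211e+06 ≈ 0.69673
Gain = 20 log₁₀(0.69673) ≈ -3.14 dB
∠H = 62.44° − 179.56° = -117.12°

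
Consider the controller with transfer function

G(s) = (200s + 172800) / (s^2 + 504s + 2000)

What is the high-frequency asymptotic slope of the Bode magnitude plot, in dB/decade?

Each pole contributes −20 dB/decade at high frequency; each zero contributes +20 dB/decade.
Net: 1 zero(s) − 2 pole(s) → -20 dB/decade.

-20 dB/decade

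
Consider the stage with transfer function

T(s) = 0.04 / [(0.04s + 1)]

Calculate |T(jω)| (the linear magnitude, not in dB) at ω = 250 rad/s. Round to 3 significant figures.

At ω = 250 rad/s:
pole (1 + j250·0.04) = 1 + j10 → |·| ≈ 10.05, ∠ ≈ 84.29°
|T| = 0.04 · 1 / (10.05) ≈ 0.0039801

0.00398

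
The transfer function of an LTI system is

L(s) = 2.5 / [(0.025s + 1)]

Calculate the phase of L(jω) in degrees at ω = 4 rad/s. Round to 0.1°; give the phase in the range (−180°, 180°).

-5.7°

At ω = 4 rad/s:
pole (1 + j4·0.025) = 1 + j0.1 → |·| ≈ 1.005, ∠ ≈ 5.71°
∠L = (0°) − (5.71°) = -5.71°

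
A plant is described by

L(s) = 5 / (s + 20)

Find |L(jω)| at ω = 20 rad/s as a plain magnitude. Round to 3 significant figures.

0.177

Substitute s = j20:
Numerator: 5 = 5 + j0
Denominator: (j20) + 20 = 20 + j20
|N| = √(5² + 0²) ≈ 5, ∠N ≈ 0.00°
|D| = √(20² + 20²) ≈ 28.284, ∠D ≈ 45.00°
|L| = 5 / 28.284 ≈ 0.17678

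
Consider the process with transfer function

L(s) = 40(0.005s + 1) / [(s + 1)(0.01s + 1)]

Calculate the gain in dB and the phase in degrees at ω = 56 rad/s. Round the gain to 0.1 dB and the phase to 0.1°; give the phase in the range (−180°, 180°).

-3.8 dB, -102.6°

At ω = 56 rad/s:
zero (1 + j56·0.005) = 1 + j0.28 → |·| ≈ 1.0385, ∠ ≈ 15.64°
pole (1 + j56·1) = 1 + j56 → |·| ≈ 56.009, ∠ ≈ 88.98°
pole (1 + j56·0.01) = 1 + j0.56 → |·| ≈ 1.1461, ∠ ≈ 29.25°
|L| = 40 · 1.0385 / (56.009 · 1.1461) ≈ 0.64712
Gain = 20 log₁₀(0.64712) ≈ -3.78 dB
∠L = (15.64°) − (88.98° + 29.25°) = -102.59°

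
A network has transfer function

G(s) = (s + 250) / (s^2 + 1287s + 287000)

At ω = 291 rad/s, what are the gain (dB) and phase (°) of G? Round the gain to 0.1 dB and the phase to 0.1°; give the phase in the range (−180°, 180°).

Substitute s = j291:
Numerator: (j291) + 250 = 250 + j291
Denominator: (j291)^2 + 1287(j291) + 287000 = 202319 + j374517
|N| = √(250² + 291²) ≈ 383.64, ∠N ≈ 49.33°
|D| = √(202319² + 374517²) ≈ 4.2567e+05, ∠D ≈ 61.62°
|G| = 383.64 / 4.2567e+05 ≈ 0.00090126
Gain = 20 log₁₀(0.00090126) ≈ -60.90 dB
∠G = 49.33° − 61.62° = -12.29°

-60.9 dB, -12.3°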